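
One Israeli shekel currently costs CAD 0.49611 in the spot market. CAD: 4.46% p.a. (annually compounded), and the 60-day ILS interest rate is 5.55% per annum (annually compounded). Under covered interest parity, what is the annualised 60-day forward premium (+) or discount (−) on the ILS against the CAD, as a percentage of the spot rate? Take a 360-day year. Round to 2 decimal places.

-1.04%

T = 60/360 years.
No-arbitrage forward: 0.49611 × 1.0072988 / 1.0090431 = 0.49525239 CAD/ILS.
Annualised premium = (F − S)/S × (1/T) = (0.49525239 − 0.49611)/0.49611 ÷ (60/360) = -1.04%.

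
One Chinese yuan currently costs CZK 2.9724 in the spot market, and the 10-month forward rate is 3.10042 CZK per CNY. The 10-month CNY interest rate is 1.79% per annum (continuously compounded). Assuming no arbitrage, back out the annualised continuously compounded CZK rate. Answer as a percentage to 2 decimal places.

T = 10/12 years.
F/S = 3.10042/2.9724 = 1.0430696 = (growth of CZK) / (growth of CNY).
The CNY side grows by e^(0.0179×10/12) = 1.0150285.
That pins the CZK growth at 1.0587454.
r = ln(1.0587454)/(10/12) = 0.068502 → 6.85%.

6.85%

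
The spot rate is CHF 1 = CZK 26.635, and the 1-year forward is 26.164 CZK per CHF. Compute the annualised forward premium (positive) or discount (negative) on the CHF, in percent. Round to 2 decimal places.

T = 1 year.
CHF trades forward at -1.76835% vs spot over the period.
×(1/T) gives -1.77% p.a.

-1.77%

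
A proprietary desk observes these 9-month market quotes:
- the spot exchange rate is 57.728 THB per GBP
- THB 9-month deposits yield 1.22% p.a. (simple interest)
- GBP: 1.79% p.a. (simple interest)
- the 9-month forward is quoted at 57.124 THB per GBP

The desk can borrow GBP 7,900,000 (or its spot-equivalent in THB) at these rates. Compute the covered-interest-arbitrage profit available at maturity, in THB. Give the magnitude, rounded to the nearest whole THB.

THB 2,886,040

T = 9/12 years.
Keep in GBP, deliver into the forward: 7,900,000·1.013425·57.124 = THB 457,338,028.63.
Swap to THB now, deposit: 7,900,000·57.728·1.009150 = THB 460,224,068.48.
The quoted forward undervalues GBP, so borrow GBP, convert to THB at spot, deposit the THB at 1.22%, and buy GBP forward at 57.124 to cover the loan.
The gap between the two covered legs is THB 2,886,040.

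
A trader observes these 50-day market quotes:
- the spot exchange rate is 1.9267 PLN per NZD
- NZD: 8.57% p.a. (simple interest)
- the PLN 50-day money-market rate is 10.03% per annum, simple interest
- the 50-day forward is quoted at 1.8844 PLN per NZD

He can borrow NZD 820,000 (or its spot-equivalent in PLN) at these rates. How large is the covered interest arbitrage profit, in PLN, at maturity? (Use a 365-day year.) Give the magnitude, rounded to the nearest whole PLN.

T = 50/365 years.
Invest the NZD and cover forward: 820,000 × 1.011739726 × 1.8844 = PLN 1,563,348.32.
Convert at spot and invest in PLN: 820,000 × 1.9267 × 1.013739726 = PLN 1,601,601.31.
The quoted forward undervalues NZD, so borrow NZD, convert to PLN at spot, deposit the PLN at 10.03%, and buy NZD forward at 1.8844 to cover the loan.
Profit = 1,601,601.31 − 1,563,348.32 = PLN 38,253.

PLN 38,253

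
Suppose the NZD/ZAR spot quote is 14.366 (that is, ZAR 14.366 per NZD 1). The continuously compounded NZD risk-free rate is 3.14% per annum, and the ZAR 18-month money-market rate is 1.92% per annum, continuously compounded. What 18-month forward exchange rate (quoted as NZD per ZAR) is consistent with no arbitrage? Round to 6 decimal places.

0.070894

T = 18/12 years.
ZAR accumulates by e^(0.0192×18/12) = 1.0292187.
NZD accumulates by e^(0.0314×18/12) = 1.0482268.
CIP: F = S · (grow ZAR)/(grow NZD) = 14.366 × 1.0292187/1.0482268 = 14.10549 ZAR per NZD.
Quoted the other way: 1/14.10549 = 0.070894 NZD per ZAR.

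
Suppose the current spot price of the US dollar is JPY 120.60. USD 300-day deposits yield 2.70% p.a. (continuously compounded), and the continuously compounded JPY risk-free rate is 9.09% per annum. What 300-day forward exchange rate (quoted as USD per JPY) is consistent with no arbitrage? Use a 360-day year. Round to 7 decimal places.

0.0078619

T = 300/360 years.
JPY growth factor: e^(0.0909×300/360) = 1.0786929.
Growth of 1 USD over T: e^(0.0270×300/360) = 1.022755.
So F = 120.6 × 1.0786929 / 1.022755 = 127.1960 (JPY/USD).
Quoted the other way: 1/127.1960 = 0.0078619 USD per JPY.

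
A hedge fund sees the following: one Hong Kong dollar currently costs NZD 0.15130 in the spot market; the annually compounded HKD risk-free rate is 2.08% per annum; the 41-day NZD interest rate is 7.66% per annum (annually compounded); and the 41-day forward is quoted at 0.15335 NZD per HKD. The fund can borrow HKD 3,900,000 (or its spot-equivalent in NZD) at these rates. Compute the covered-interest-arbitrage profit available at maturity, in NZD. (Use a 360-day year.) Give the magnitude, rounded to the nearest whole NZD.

NZD 4,418

T = 41/360 years.
Keep in HKD, deliver into the forward: 3,900,000·1.00234734·0.15335 = NZD 599,468.86.
Swap to NZD now, deposit: 3,900,000·0.15130·1.00844133 = NZD 595,050.98.
The quoted forward overvalues HKD, so borrow NZD, buy HKD at spot, deposit the HKD at 2.08%, and sell the proceeds forward at 0.15335.
Profit = 599,468.86 − 595,050.98 = NZD 4,418.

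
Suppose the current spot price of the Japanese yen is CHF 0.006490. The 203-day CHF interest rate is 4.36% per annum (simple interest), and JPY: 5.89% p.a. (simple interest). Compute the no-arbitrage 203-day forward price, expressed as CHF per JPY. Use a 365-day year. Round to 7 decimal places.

T = 203/365 years.
Growth of 1 CHF over T: 1 + 0.0436×203/365 = 1.0242488.
JPY accumulates by 1 + 0.0589×203/365 = 1.0327581.
Forward (CHF per JPY) = 0.00649 × 1.0242488 / 1.0327581 = 0.006436526.

0.0064365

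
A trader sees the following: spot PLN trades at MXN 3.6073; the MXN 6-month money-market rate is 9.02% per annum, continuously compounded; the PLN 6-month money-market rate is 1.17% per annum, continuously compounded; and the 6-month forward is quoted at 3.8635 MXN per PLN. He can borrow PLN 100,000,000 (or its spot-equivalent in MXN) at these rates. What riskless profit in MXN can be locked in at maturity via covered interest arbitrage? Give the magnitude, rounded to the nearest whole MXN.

T = 6/12 years.
Invest the PLN and cover forward: 100,000,000 × 1.00586714467 × 3.8635 = MXN 388,616,771.34.
Convert at spot and invest in MXN: 100,000,000 × 3.6073 × 1.04613246793 = MXN 377,371,365.16.
The quoted forward overvalues PLN, so borrow MXN, buy PLN at spot, deposit the PLN at 1.17%, and sell the proceeds forward at 3.8635.
Arbitrage profit = |388,616,771.34 − 377,371,365.16| = MXN 11,245,406.

MXN 11,245,406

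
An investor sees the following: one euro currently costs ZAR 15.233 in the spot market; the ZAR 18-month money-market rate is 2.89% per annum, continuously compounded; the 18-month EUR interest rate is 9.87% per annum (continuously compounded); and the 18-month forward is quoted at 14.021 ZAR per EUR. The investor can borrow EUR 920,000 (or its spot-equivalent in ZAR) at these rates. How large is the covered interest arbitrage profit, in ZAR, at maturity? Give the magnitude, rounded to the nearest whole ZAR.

ZAR 322,433

T = 18/12 years.
Route A — deposit EUR, sell forward: 920,000 × 1.1595708735 × 14.021 = ZAR 14,957,675.76.
Route B — convert at spot, deposit ZAR: 920,000 × 15.233 × 1.0443033371 = ZAR 14,635,242.92.
The quoted forward overvalues EUR, so borrow ZAR, buy EUR at spot, deposit the EUR at 9.87%, and sell the proceeds forward at 14.021.
The gap between the two covered legs is ZAR 322,433.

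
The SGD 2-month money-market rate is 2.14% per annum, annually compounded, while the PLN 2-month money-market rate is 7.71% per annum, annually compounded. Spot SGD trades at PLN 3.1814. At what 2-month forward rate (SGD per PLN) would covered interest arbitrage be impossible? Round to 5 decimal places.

0.31156

T = 2/12 years.
PLN accumulates by (1 + 0.0771)^(2/12) = 1.0124556.
SGD accumulates by (1 + 0.0214)^(2/12) = 1.0035353.
So F = 3.1814 × 1.0124556 / 1.0035353 = 3.209679 (PLN/SGD).
Invert for SGD per PLN: 1 / 3.209679 = 0.31156.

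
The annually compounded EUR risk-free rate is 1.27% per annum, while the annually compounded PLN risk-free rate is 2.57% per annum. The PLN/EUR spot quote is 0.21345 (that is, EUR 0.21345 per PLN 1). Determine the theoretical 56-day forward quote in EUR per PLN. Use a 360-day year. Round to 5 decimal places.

T = 56/360 years.
Growth of 1 EUR over T: (1 + 0.0127)^(56/360) = 1.001965.
PLN growth factor: (1 + 0.0257)^(56/360) = 1.0039551.
So F = 0.21345 × 1.001965 / 1.0039551 = 0.2130269 (EUR/PLN).

0.21303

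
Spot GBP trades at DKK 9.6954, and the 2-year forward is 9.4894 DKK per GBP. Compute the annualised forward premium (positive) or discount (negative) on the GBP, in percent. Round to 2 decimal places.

T = 2 years.
(F − S)/S = (9.4894 − 9.6954)/9.6954 = -0.0212472.
Per annum: -0.0212472 / 2 = -0.010624 = -1.06%.

-1.06%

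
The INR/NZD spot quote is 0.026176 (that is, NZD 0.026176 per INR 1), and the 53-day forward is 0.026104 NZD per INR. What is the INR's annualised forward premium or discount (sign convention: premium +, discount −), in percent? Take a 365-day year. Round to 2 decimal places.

-1.89%

T = 53/365 years.
(F − S)/S = (0.026104 − 0.026176)/0.026176 = -0.0027506.
Per annum: -0.0027506 / (53/365) = -0.018943 = -1.89%.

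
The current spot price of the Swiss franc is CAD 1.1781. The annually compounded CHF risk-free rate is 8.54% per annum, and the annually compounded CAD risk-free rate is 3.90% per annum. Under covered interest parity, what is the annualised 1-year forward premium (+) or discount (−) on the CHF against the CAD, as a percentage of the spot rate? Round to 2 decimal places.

-4.27%

T = 1 year.
F = S · g_CAD/g_CHF = 1.1781 × 1.039000/1.085400 = 1.1277371.
(F − S)/S ÷ T = (1.1277371 − 1.1781)/1.1781/1 = -0.042749 → -4.27%.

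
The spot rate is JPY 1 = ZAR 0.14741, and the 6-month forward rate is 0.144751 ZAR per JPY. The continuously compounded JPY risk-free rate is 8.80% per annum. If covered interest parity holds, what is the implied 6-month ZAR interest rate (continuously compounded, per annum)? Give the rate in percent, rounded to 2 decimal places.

5.16%

T = 6/12 years.
CIP gives F = S · g_ZAR/g_JPY, so g_ZAR/g_JPY = 0.144751/0.14741 = 0.9819619.
JPY growth factor: e^(0.0880×6/12) = 1.0449824.
Hence g_ZAR = 1.0261329.
r = ln(1.0261329)/(6/12) = 0.051595 → 5.16%.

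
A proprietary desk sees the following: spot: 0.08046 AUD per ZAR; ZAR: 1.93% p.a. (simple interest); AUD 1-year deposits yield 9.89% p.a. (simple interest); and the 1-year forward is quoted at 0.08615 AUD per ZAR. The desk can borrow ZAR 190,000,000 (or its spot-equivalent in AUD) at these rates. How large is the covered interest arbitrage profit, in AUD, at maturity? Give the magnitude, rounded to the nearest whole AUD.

AUD 114,912

T = 1 year.
Invest the ZAR and cover forward: 190,000,000 × 1.019300 × 0.08615 = AUD 16,684,412.05.
Convert at spot and invest in AUD: 190,000,000 × 0.08046 × 1.098900 = AUD 16,799,323.86.
The quoted forward undervalues ZAR, so borrow ZAR, convert to AUD at spot, deposit the AUD at 9.89%, and buy ZAR forward at 0.08615 to cover the loan.
Profit = 16,799,323.86 − 16,684,412.05 = AUD 114,912.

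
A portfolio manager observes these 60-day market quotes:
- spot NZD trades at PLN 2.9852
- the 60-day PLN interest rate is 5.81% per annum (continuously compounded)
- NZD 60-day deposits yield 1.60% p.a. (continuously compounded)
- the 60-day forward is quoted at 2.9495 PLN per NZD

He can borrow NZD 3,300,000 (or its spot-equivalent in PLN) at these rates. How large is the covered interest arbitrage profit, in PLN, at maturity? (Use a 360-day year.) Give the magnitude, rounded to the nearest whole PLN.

T = 60/360 years.
Invest the NZD and cover forward: 3,300,000 × 1.002670225 × 2.9495 = PLN 9,759,340.23.
Convert at spot and invest in PLN: 3,300,000 × 2.9852 × 1.009730369 = PLN 9,947,015.42.
The quoted forward undervalues NZD, so borrow NZD, convert to PLN at spot, deposit the PLN at 5.81%, and buy NZD forward at 2.9495 to cover the loan.
The gap between the two covered legs is PLN 187,675.

PLN 187,675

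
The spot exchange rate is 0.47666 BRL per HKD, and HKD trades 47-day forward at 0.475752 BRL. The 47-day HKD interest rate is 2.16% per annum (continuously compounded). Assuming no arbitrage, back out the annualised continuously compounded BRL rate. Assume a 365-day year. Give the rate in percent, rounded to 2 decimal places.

T = 47/365 years.
CIP gives F = S · g_BRL/g_HKD, so g_BRL/g_HKD = 0.475752/0.47666 = 0.9980951.
HKD growth factor: e^(0.0216×47/365) = 1.0027852.
That pins the BRL growth at 1.000875.
r = ln(1.000875)/(47/365) = 0.006792 → 0.68%.

0.68%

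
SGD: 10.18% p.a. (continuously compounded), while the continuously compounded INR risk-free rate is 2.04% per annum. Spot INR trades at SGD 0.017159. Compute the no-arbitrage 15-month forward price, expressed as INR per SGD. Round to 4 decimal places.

T = 15/12 years.
SGD growth factor: e^(0.1018×15/12) = 1.13570091.
Growth of 1 INR over T: e^(0.0204×15/12) = 1.02582791.
CIP: F = S · (grow SGD)/(grow INR) = 0.017159 × 1.13570091/1.02582791 = 0.018996843 SGD per INR.
Invert for INR per SGD: 1 / 0.018996843 = 52.6403.

52.6403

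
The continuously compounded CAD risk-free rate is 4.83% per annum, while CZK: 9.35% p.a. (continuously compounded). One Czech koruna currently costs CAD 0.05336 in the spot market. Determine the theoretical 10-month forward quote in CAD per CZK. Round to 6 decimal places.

T = 10/12 years.
CAD growth factor: e^(0.0483×10/12) = 1.041071.
Growth of 1 CZK over T: e^(0.0935×10/12) = 1.0810326.
Forward (CAD per CZK) = 0.05336 × 1.041071 / 1.0810326 = 0.05138749.

0.051387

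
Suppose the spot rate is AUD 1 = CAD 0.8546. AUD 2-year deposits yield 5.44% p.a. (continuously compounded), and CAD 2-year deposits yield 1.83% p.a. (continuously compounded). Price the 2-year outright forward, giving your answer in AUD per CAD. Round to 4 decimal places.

T = 2 years.
Growth of 1 CAD over T: e^(0.0183×2) = 1.037278.
Growth of 1 AUD over T: e^(0.0544×2) = 1.1149393.
Forward (CAD per AUD) = 0.8546 × 1.037278 / 1.1149393 = 0.7950727.
Invert for AUD per CAD: 1 / 0.7950727 = 1.2577.

1.2577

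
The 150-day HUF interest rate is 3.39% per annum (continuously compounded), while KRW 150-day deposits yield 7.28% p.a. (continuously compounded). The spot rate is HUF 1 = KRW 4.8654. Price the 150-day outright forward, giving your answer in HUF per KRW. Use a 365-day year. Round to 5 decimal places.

T = 150/365 years.
Growth of 1 KRW over T: e^(0.0728×150/365) = 1.0303698.
Growth of 1 HUF over T: e^(0.0339×150/365) = 1.014029.
So F = 4.8654 × 1.0303698 / 1.014029 = 4.943805 (KRW/HUF).
Quoted the other way: 1/4.943805 = 0.20227 HUF per KRW.

0.20227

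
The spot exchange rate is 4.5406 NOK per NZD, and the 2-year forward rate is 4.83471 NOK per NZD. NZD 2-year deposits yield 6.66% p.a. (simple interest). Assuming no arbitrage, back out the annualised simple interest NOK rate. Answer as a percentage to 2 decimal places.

T = 2 years.
F/S = 4.83471/4.5406 = 1.0647734 = (growth of NOK) / (growth of NZD).
The NZD side grows by 1 + 0.0666×2 = 1.133200.
Hence g_NOK = 1.2066012.
(1.2066012 − 1)/T = 0.103301, i.e. 10.33%.

10.33%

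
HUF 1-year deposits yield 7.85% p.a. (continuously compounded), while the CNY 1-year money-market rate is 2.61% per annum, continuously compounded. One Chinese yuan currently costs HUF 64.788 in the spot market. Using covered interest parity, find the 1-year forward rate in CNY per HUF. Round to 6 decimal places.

T = 1 year.
Growth of 1 HUF over T: e^(0.0785×1) = 1.0816634.
CNY growth factor: e^(0.0261×1) = 1.0264436.
Forward (HUF per CNY) = 64.788 × 1.0816634 / 1.0264436 = 68.27341.
Quoted the other way: 1/68.27341 = 0.014647 CNY per HUF.

0.014647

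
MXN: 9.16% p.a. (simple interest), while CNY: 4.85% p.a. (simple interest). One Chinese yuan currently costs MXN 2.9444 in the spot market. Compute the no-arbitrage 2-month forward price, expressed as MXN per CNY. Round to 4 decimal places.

2.9654

T = 2/12 years.
MXN growth factor: 1 + 0.0916×2/12 = 1.0152667.
CNY growth factor: 1 + 0.0485×2/12 = 1.0080833.
CIP: F = S · (grow MXN)/(grow CNY) = 2.9444 × 1.0152667/1.0080833 = 2.965381 MXN per CNY.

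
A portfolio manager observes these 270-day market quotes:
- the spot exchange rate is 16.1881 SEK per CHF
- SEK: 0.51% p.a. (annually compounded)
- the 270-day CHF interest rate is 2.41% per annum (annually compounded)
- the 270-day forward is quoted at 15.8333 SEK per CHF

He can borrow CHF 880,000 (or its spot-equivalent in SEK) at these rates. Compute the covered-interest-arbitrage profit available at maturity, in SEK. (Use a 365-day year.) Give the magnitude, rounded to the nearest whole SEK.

T = 270/365 years.
Invest the CHF and cover forward: 880,000 × 1.0177720436 × 15.8333 = SEK 14,180,927.29.
Convert at spot and invest in SEK: 880,000 × 16.1881 × 1.0037701042 = SEK 14,299,235.12.
The quoted forward undervalues CHF, so borrow CHF, convert to SEK at spot, deposit the SEK at 0.51%, and buy CHF forward at 15.8333 to cover the loan.
Profit = 14,299,235.12 − 14,180,927.29 = SEK 118,308.

SEK 118,308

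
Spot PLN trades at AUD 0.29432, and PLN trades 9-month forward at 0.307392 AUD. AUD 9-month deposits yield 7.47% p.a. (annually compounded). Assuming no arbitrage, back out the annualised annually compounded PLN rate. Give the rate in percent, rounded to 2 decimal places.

1.42%

T = 9/12 years.
By CIP, F/S equals the AUD-to-PLN growth ratio: 0.307392/0.29432 = 1.0444142.
AUD growth factor: (1 + 0.0747)^(9/12) = 1.0555175.
That pins the PLN growth at 1.0106311.
r = 1.0106311^(12/9) − 1 = 0.014200 → 1.42%.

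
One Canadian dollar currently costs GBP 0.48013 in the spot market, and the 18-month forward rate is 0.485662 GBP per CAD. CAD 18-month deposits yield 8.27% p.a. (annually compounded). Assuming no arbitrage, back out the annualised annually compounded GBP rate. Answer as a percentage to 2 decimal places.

9.10%

T = 18/12 years.
CIP gives F = S · g_GBP/g_CAD, so g_GBP/g_CAD = 0.485662/0.48013 = 1.0115219.
The CAD side grows by (1 + 0.0827)^(18/12) = 1.1265804.
So the GBP growth factor = 1.1395607.
Annualise: 1.1395607^(12/18) − 1 = 0.091001 = 9.10%.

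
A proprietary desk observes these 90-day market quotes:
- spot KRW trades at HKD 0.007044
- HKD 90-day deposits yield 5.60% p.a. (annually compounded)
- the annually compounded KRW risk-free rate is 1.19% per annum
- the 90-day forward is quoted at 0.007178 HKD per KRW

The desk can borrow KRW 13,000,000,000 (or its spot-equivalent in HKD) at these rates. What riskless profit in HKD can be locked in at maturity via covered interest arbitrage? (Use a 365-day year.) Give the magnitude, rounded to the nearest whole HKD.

T = 90/365 years.
Invest the KRW and cover forward: 13,000,000,000 × 1.0029211835 × 0.007178 = HKD 93,586,587.32.
Convert at spot and invest in HKD: 13,000,000,000 × 0.007044 × 1.0135261041 = HKD 92,810,612.40.
The quoted forward overvalues KRW, so borrow HKD, buy KRW at spot, deposit the KRW at 1.19%, and sell the proceeds forward at 0.007178.
Profit = 93,586,587.32 − 92,810,612.40 = HKD 775,975.

HKD 775,975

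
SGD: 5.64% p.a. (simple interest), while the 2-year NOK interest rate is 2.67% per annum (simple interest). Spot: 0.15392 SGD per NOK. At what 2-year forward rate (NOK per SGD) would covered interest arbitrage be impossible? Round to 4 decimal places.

T = 2 years.
SGD accumulates by 1 + 0.0564×2 = 1.112800.
NOK accumulates by 1 + 0.0267×2 = 1.053400.
So F = 0.15392 × 1.112800 / 1.053400 = 0.1625994 (SGD/NOK).
Invert for NOK per SGD: 1 / 0.1625994 = 6.1501.

6.1501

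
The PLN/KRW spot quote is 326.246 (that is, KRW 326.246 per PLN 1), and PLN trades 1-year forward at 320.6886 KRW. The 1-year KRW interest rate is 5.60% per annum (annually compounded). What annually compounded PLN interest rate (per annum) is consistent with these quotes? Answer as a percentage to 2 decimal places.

T = 1 year.
By CIP, F/S equals the KRW-to-PLN growth ratio: 320.6886/326.246 = 0.9829656.
The KRW side grows by (1 + 0.0560)^1 = 1.056000.
Hence g_PLN = 1.0743001.
Annualise: 1.0743001^(1/1) − 1 = 0.074300 = 7.43%.

7.43%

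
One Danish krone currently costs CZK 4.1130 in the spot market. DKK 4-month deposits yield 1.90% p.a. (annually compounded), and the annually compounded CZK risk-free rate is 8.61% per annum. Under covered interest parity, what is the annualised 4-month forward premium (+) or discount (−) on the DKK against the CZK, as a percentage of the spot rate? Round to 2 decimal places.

+6.45%

T = 4/12 years.
F = S · g_CZK/g_DKK = 4.113 × 1.0279136/1.0062936 = 4.2013669.
Annualised premium = (F − S)/S × (1/T) = (4.2013669 − 4.113)/4.113 ÷ (4/12) = 6.45%.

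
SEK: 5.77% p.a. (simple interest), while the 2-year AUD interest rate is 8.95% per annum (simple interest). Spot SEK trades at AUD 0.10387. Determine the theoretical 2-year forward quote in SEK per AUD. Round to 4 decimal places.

T = 2 years.
Growth of 1 AUD over T: 1 + 0.0895×2 = 1.179000.
Growth of 1 SEK over T: 1 + 0.0577×2 = 1.115400.
CIP: F = S · (grow AUD)/(grow SEK) = 0.10387 × 1.179000/1.115400 = 0.1097927 AUD per SEK.
Invert for SEK per AUD: 1 / 0.1097927 = 9.1081.

9.1081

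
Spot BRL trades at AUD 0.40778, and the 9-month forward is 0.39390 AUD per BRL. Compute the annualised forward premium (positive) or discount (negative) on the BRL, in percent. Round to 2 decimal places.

T = 9/12 years.
BRL trades forward at -3.40380% vs spot over the period.
Per annum: -0.0340380 / (9/12) = -0.045384 = -4.54%.

-4.54%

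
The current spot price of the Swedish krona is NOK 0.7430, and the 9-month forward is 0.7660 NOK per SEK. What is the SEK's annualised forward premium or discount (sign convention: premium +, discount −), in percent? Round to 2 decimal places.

T = 9/12 years.
SEK trades forward at +3.09556% vs spot over the period.
Annualise by dividing by T: 0.0309556 / (9/12) = 0.041274 → 4.13%.

+4.13%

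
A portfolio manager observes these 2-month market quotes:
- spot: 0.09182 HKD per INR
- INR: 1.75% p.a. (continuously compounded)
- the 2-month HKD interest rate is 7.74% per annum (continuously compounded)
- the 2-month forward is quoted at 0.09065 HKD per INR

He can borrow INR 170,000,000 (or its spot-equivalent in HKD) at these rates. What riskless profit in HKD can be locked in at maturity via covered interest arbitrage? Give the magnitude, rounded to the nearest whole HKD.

HKD 356,553

T = 2/12 years.
Keep in INR, deliver into the forward: 170,000,000·1.0029209243·0.09065 = HKD 15,455,512.90.
Swap to HKD now, deposit: 170,000,000·0.09182·1.0129835639 = HKD 15,812,065.64.
The quoted forward undervalues INR, so borrow INR, convert to HKD at spot, deposit the HKD at 7.74%, and buy INR forward at 0.09065 to cover the loan.
Profit = 15,812,065.64 − 15,455,512.90 = HKD 356,553.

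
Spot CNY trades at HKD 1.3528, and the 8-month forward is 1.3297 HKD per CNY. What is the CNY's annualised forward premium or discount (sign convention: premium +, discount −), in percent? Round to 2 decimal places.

T = 8/12 years.
(F − S)/S = (1.3297 − 1.3528)/1.3528 = -0.0170757.
Annualise by dividing by T: -0.0170757 / (8/12) = -0.025614 → -2.56%.

-2.56%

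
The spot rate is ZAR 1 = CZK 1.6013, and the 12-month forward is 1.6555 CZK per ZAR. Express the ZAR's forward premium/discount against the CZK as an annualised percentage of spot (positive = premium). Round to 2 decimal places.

T = 1 year.
Period premium: (1.6555 − 1.6013)/1.6013 = 0.0338475.
Per annum: 0.0338475 / 1 = 0.033848 = 3.38%.

+3.38%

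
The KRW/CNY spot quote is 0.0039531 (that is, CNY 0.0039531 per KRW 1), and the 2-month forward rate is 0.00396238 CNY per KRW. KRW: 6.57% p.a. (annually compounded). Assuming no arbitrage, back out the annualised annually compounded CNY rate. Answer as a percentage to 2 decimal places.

T = 2/12 years.
CIP gives F = S · g_CNY/g_KRW, so g_CNY/g_KRW = 0.00396238/0.0039531 = 1.0023475.
The KRW side grows by (1 + 0.0657)^(2/12) = 1.0106617.
That pins the CNY growth at 1.0130342.
r = 1.0130342^(12/2) − 1 = 0.080798 → 8.08%.

8.08%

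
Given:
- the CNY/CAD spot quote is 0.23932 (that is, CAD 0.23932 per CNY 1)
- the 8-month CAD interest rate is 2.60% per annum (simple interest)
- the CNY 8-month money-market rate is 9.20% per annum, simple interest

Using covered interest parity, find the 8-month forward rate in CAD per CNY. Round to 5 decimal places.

0.22940

T = 8/12 years.
CAD growth factor: 1 + 0.0260×8/12 = 1.0173333.
CNY growth factor: 1 + 0.0920×8/12 = 1.0613333.
So F = 0.23932 × 1.0173333 / 1.0613333 = 0.2293984 (CAD/CNY).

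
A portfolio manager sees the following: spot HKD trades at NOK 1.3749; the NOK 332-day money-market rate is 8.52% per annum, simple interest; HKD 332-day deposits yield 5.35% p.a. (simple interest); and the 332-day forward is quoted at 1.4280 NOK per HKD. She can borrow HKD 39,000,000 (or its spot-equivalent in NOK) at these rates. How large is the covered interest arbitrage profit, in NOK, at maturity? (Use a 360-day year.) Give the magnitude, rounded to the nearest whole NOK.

NOK 605,493

T = 332/360 years.
Invest the HKD and cover forward: 39,000,000 × 1.0493388889 × 1.4280 = NOK 58,439,781.40.
Convert at spot and invest in NOK: 39,000,000 × 1.3749 × 1.0785733333 = NOK 57,834,288.56.
The quoted forward overvalues HKD, so borrow NOK, buy HKD at spot, deposit the HKD at 5.35%, and sell the proceeds forward at 1.4280.
Profit = 58,439,781.40 − 57,834,288.56 = NOK 605,493.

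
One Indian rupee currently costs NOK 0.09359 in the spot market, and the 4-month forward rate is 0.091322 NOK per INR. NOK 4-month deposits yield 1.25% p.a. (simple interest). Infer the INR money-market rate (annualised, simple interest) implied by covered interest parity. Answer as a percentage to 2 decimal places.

8.73%

T = 4/12 years.
By CIP, F/S equals the NOK-to-INR growth ratio: 0.091322/0.09359 = 0.9757666.
The NOK side grows by 1 + 0.0125×4/12 = 1.0041667.
That pins the INR growth at 1.0291054.
r = (1.0291054 − 1)/(4/12) = 0.087316 → 8.73%.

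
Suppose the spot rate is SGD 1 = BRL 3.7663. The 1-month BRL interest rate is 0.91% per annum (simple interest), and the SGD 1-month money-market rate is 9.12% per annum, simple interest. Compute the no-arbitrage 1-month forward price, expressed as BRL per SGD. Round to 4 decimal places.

T = 1/12 years.
Growth of 1 BRL over T: 1 + 0.0091×1/12 = 1.0007583.
SGD accumulates by 1 + 0.0912×1/12 = 1.007600.
CIP: F = S · (grow BRL)/(grow SGD) = 3.7663 × 1.0007583/1.007600 = 3.740726 BRL per SGD.

3.7407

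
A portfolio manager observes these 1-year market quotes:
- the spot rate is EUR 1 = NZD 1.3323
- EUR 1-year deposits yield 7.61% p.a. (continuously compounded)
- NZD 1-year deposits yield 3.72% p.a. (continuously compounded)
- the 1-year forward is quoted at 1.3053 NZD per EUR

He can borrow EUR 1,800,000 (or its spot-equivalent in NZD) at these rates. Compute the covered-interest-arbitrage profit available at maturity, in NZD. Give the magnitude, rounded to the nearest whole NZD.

NZD 46,288

T = 1 year.
Keep in EUR, deliver into the forward: 1,800,000·1.079070476·1.3053 = NZD 2,535,319.25.
Swap to NZD now, deposit: 1,800,000·1.3323·1.03790058 = NZD 2,489,030.90.
The quoted forward overvalues EUR, so borrow NZD, buy EUR at spot, deposit the EUR at 7.61%, and sell the proceeds forward at 1.3053.
Arbitrage profit = |2,535,319.25 − 2,489,030.90| = NZD 46,288.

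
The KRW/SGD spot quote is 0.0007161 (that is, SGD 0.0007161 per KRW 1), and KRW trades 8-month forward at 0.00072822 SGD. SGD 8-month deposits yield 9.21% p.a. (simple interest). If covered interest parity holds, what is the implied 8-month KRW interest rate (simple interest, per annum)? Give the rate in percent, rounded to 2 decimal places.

6.56%

T = 8/12 years.
CIP gives F = S · g_SGD/g_KRW, so g_SGD/g_KRW = 0.00072822/0.0007161 = 1.0169250.
SGD growth factor: 1 + 0.0921×8/12 = 1.061400.
That pins the KRW growth at 1.0437348.
(1.0437348 − 1)/T = 0.065602, i.e. 6.56%.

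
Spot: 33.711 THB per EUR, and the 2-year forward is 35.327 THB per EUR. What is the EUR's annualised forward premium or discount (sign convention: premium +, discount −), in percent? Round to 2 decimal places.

+2.40%

T = 2 years.
Period premium: (35.327 − 33.711)/33.711 = 0.0479369.
Annualise by dividing by T: 0.0479369 / 2 = 0.023968 → 2.40%.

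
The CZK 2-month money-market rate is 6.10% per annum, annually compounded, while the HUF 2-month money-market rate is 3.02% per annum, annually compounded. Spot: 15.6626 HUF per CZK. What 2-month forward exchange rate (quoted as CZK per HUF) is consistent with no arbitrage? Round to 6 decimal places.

T = 2/12 years.
Growth of 1 HUF over T: (1 + 0.0302)^(2/12) = 1.0049711.
CZK accumulates by (1 + 0.0610)^(2/12) = 1.0099175.
CIP: F = S · (grow HUF)/(grow CZK) = 15.6626 × 1.0049711/1.0099175 = 15.58589 HUF per CZK.
Quoted the other way: 1/15.58589 = 0.064161 CZK per HUF.

0.064161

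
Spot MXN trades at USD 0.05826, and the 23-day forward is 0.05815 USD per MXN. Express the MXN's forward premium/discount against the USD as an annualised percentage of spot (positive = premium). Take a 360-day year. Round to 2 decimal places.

T = 23/360 years.
Period premium: (0.05815 − 0.05826)/0.05826 = -0.0018881.
Per annum: -0.0018881 / (23/360) = -0.029553 = -2.96%.

-2.96%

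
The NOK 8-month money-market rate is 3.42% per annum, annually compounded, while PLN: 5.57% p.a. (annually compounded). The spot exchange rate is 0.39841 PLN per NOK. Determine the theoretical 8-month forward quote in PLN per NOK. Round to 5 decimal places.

T = 8/12 years.
PLN growth factor: (1 + 0.0557)^(8/12) = 1.0367969.
NOK accumulates by (1 + 0.0342)^(8/12) = 1.022672.
CIP: F = S · (grow PLN)/(grow NOK) = 0.39841 × 1.0367969/1.022672 = 0.4039127 PLN per NOK.

0.40391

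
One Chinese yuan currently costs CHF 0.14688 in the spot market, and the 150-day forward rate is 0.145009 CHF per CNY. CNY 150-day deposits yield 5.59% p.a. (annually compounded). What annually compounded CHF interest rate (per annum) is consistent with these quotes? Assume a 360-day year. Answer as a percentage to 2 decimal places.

2.39%

T = 150/360 years.
F/S = 0.145009/0.14688 = 0.9872617 = (growth of CHF) / (growth of CNY).
The CNY side grows by (1 + 0.0559)^(150/360) = 1.0229227.
Hence g_CHF = 1.0098924.
r = 1.0098924^(360/150) − 1 = 0.023906 → 2.39%.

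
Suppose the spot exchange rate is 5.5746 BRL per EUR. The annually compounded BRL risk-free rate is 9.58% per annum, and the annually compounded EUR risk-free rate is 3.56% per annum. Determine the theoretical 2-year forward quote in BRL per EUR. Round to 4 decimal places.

6.2415

T = 2 years.
BRL accumulates by (1 + 0.0958)^2 = 1.2007776.
Growth of 1 EUR over T: (1 + 0.0356)^2 = 1.0724674.
So F = 5.5746 × 1.2007776 / 1.0724674 = 6.241546 (BRL/EUR).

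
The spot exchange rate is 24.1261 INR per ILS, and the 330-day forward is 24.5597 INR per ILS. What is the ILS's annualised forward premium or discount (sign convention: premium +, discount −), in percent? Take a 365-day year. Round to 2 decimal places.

+1.99%

T = 330/365 years.
ILS trades forward at +1.79722% vs spot over the period.
Annualise by dividing by T: 0.0179722 / (330/365) = 0.019878 → 1.99%.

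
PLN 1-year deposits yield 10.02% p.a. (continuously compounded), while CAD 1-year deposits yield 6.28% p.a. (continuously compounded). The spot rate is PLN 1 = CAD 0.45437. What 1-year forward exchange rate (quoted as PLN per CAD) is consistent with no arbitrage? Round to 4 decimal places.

T = 1 year.
CAD growth factor: e^(0.0628×1) = 1.0648139.
PLN growth factor: e^(0.1002×1) = 1.105392.
CIP: F = S · (grow CAD)/(grow PLN) = 0.45437 × 1.0648139/1.105392 = 0.4376904 CAD per PLN.
Invert for PLN per CAD: 1 / 0.4376904 = 2.2847.

2.2847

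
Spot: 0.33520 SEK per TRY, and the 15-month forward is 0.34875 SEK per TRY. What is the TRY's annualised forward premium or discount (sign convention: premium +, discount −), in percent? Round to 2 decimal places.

T = 15/12 years.
TRY trades forward at +4.04236% vs spot over the period.
×(1/T) gives 3.23% p.a.

+3.23%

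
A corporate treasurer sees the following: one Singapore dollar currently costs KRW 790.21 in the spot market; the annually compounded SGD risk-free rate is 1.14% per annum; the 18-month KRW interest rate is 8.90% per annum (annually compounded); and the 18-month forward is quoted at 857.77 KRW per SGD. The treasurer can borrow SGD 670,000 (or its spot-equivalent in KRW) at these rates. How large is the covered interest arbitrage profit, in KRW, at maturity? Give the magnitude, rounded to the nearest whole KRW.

T = 18/12 years.
Keep in SGD, deliver into the forward: 670,000·1.0171486428·857.77 = KRW 584,561,326.19.
Swap to KRW now, deposit: 670,000·790.21·1.13642772273 = KRW 601,671,089.02.
The quoted forward undervalues SGD, so borrow SGD, convert to KRW at spot, deposit the KRW at 8.90%, and buy SGD forward at 857.77 to cover the loan.
The gap between the two covered legs is KRW 17,109,763.

KRW 17,109,763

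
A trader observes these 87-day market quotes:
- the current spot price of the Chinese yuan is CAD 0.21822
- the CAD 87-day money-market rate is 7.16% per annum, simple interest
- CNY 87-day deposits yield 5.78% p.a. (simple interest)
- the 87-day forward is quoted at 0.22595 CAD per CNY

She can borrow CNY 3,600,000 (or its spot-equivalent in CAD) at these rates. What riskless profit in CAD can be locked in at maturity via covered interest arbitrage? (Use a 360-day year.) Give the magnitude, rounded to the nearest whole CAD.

CAD 25,597

T = 87/360 years.
Keep in CNY, deliver into the forward: 3,600,000·1.01396833·0.22595 = CAD 824,782.12.
Swap to CAD now, deposit: 3,600,000·0.21822·1.01730333 = CAD 799,185.36.
The quoted forward overvalues CNY, so borrow CAD, buy CNY at spot, deposit the CNY at 5.78%, and sell the proceeds forward at 0.22595.
The gap between the two covered legs is CAD 25,597.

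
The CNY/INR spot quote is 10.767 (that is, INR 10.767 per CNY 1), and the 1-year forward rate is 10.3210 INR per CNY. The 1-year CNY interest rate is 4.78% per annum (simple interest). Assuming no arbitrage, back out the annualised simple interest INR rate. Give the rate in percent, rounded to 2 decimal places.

0.44%

T = 1 year.
By CIP, F/S equals the INR-to-CNY growth ratio: 10.321/10.767 = 0.9585771.
The CNY side grows by 1 + 0.0478×1 = 1.047800.
So the INR growth factor = 1.0043971.
(1.0043971 − 1)/T = 0.004397, i.e. 0.44%.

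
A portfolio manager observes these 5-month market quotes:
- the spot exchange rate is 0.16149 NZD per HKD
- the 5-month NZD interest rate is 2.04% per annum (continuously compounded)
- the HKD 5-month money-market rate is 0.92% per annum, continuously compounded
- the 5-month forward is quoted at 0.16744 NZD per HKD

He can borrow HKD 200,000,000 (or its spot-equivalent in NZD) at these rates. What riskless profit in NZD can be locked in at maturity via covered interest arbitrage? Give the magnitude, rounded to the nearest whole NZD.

T = 5/12 years.
Keep in HKD, deliver into the forward: 200,000,000·1.00384069·0.16744 = NZD 33,616,617.03.
Swap to NZD now, deposit: 200,000,000·0.16149·1.0085362276 = NZD 32,573,703.08.
The quoted forward overvalues HKD, so borrow NZD, buy HKD at spot, deposit the HKD at 0.92%, and sell the proceeds forward at 0.16744.
The gap between the two covered legs is NZD 1,042,914.

NZD 1,042,914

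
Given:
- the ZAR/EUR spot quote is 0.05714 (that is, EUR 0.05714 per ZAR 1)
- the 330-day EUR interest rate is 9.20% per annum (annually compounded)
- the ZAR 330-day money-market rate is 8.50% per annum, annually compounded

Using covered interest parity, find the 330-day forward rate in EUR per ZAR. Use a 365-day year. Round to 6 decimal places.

0.057473

T = 330/365 years.
EUR accumulates by (1 + 0.0920)^(330/365) = 1.082823.
Growth of 1 ZAR over T: (1 + 0.0850)^(330/365) = 1.0765454.
CIP: F = S · (grow EUR)/(grow ZAR) = 0.05714 × 1.082823/1.0765454 = 0.05747320 EUR per ZAR.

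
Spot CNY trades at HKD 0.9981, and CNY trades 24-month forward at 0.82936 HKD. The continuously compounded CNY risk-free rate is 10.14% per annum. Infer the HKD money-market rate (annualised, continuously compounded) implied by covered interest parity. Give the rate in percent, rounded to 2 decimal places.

0.88%

T = 2 years.
CIP gives F = S · g_HKD/g_CNY, so g_HKD/g_CNY = 0.82936/0.9981 = 0.8309388.
The CNY side grows by e^(0.1014×2) = 1.2248275.
So the HKD growth factor = 1.0177567.
r = ln(1.0177567)/2 = 0.008800 → 0.88%.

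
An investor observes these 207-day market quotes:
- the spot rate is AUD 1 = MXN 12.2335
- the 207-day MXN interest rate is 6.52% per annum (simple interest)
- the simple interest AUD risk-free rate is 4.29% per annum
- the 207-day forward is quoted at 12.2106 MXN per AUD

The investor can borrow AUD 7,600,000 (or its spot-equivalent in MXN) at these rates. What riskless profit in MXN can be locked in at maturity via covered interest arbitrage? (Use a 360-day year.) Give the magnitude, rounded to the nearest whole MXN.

T = 207/360 years.
Route A — deposit AUD, sell forward: 7,600,000 × 1.0246675 × 12.2106 = MXN 95,089,717.81.
Route B — convert at spot, deposit MXN: 7,600,000 × 12.2335 × 1.037490 = MXN 96,460,217.75.
The quoted forward undervalues AUD, so borrow AUD, convert to MXN at spot, deposit the MXN at 6.52%, and buy AUD forward at 12.2106 to cover the loan.
Arbitrage profit = |95,089,717.81 − 96,460,217.75| = MXN 1,370,500.

MXN 1,370,500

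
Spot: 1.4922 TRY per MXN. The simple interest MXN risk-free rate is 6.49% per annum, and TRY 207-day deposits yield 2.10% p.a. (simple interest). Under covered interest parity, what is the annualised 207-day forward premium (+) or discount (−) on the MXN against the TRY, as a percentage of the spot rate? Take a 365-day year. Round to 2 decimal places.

-4.23%

T = 207/365 years.
No-arbitrage forward: 1.4922 × 1.0119096 / 1.0368063 = 1.4563680 TRY/MXN.
Annualised premium = (F − S)/S × (1/T) = (1.4563680 − 1.4922)/1.4922 ÷ (207/365) = -4.23%.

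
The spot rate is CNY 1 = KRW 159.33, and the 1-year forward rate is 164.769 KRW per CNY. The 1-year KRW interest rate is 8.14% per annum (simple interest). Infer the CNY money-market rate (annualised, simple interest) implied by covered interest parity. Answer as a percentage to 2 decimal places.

T = 1 year.
By CIP, F/S equals the KRW-to-CNY growth ratio: 164.769/159.33 = 1.0341367.
KRW growth factor: 1 + 0.0814×1 = 1.081400.
Hence g_CNY = 1.0457031.
(1.0457031 − 1)/T = 0.045703, i.e. 4.57%.

4.57%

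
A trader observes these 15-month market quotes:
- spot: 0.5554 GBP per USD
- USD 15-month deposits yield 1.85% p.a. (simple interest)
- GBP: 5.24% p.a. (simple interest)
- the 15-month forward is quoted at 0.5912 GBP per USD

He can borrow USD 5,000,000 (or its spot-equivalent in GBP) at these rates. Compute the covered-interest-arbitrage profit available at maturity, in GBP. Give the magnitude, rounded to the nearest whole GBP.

T = 15/12 years.
Route A — deposit USD, sell forward: 5,000,000 × 1.023125 × 0.5912 = GBP 3,024,357.50.
Route B — convert at spot, deposit GBP: 5,000,000 × 0.5554 × 1.065500 = GBP 2,958,893.50.
The quoted forward overvalues USD, so borrow GBP, buy USD at spot, deposit the USD at 1.85%, and sell the proceeds forward at 0.5912.
The gap between the two covered legs is GBP 65,464.

GBP 65,464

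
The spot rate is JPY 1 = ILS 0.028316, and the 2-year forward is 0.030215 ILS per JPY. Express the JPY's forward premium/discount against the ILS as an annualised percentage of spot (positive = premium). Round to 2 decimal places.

T = 2 years.
Period premium: (0.030215 − 0.028316)/0.028316 = 0.0670646.
Per annum: 0.0670646 / 2 = 0.033532 = 3.35%.

+3.35%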